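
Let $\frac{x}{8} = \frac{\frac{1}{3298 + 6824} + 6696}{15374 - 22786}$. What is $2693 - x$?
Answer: $\frac{25322819782}{9378033} \approx 2700.2$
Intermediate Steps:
$x = - \frac{67776913}{9378033}$ ($x = 8 \frac{\frac{1}{3298 + 6824} + 6696}{15374 - 22786} = 8 \frac{\frac{1}{10122} + 6696}{-7412} = 8 \left(\frac{1}{10122} + 6696\right) \left(- \frac{1}{7412}\right) = 8 \cdot \frac{67776913}{10122} \left(- \frac{1}{7412}\right) = 8 \left(- \frac{67776913}{75024264}\right) = - \frac{67776913}{9378033} \approx -7.2272$)
$2693 - x = 2693 - - \frac{67776913}{9378033} = 2693 + \frac{67776913}{9378033} = \frac{25322819782}{9378033}$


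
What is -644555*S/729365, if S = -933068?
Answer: 120282728948/145873 ≈ 8.2457e+5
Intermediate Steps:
-644555*S/729365 = -644555/(729365/(-933068)) = -644555/(729365*(-1/933068)) = -644555/(-729365/933068) = -644555*(-933068/729365) = 120282728948/145873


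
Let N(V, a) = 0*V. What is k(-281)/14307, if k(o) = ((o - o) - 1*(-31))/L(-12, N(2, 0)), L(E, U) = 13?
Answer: 31/185991 ≈ 0.00016667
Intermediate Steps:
N(V, a) = 0
k(o) = 31/13 (k(o) = ((o - o) - 1*(-31))/13 = (0 + 31)*(1/13) = 31*(1/13) = 31/13)
k(-281)/14307 = (31/13)/14307 = (31/13)*(1/14307) = 31/185991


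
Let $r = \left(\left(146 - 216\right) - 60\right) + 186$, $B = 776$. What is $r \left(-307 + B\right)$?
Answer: $26264$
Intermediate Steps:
$r = 56$ ($r = \left(-70 - 60\right) + 186 = -130 + 186 = 56$)
$r \left(-307 + B\right) = 56 \left(-307 + 776\right) = 56 \cdot 469 = 26264$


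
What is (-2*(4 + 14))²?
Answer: 1296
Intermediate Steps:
(-2*(4 + 14))² = (-2*18)² = (-1*36)² = (-36)² = 1296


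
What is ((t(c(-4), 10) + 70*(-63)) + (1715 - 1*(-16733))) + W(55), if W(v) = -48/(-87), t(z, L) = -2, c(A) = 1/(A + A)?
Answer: 407060/29 ≈ 14037.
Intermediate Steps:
c(A) = 1/(2*A)
W(v) = 16/29 (W(v) = -48*(-1/87) = 16/29)
((t(c(-4), 10) + 70*(-63)) + (1715 - 1*(-16733))) + W(55) = ((-2 + 70*(-63)) + (1715 - 1*(-16733))) + 16/29 = ((-2 - 4410) + (1715 + 16733)) + 16/29 = (-4412 + 18448) + 16/29 = 14036 + 16/29 = 407060/29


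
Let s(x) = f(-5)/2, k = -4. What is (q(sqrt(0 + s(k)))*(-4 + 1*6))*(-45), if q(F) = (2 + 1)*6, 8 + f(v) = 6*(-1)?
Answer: -1620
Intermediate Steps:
f(v) = -14 (f(v) = -8 + 6*(-1) = -8 - 6 = -14)
s(x) = -7 (s(x) = -14/2 = -14*1/2 = -7)
q(F) = 18 (q(F) = 3*6 = 18)
(q(sqrt(0 + s(k)))*(-4 + 1*6))*(-45) = (18*(-4 + 1*6))*(-45) = (18*(-4 + 6))*(-45) = (18*2)*(-45) = 36*(-45) = -1620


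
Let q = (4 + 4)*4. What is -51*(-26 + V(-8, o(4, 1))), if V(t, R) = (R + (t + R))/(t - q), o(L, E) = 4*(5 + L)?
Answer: 7038/5 ≈ 1407.6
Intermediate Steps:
o(L, E) = 20 + 4*L
q = 32 (q = 8*4 = 32)
V(t, R) = (t + 2*R)/(-32 + t) (V(t, R) = (R + (t + R))/(t - 1*32) = (R + (R + t))/(t - 32) = (t + 2*R)/(-32 + t))
-51*(-26 + V(-8, o(4, 1))) = -51*(-26 + (-8 + 2*(20 + 4*4))/(-32 - 8)) = -51*(-26 + (-8 + 2*(20 + 16))/(-40)) = -51*(-26 - (-8 + 2*36)/40) = -51*(-26 - (-8 + 72)/40) = -51*(-26 - 1/40*64) = -51*(-26 - 8/5) = -51*(-138/5) = 7038/5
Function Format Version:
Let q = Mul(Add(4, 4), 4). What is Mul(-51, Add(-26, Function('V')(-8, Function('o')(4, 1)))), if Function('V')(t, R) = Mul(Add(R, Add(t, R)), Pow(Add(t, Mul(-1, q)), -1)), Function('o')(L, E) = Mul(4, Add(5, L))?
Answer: Rational(7038, 5) ≈ 1407.6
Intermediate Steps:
Function('o')(L, E) = Add(20, Mul(4, L))
q = 32 (q = Mul(8, 4) = 32)
Function('V')(t, R) = Mul(Pow(Add(-32, t), -1), Add(t, Mul(2, R))) (Function('V')(t, R) = Mul(Add(R, Add(t, R)), Pow(Add(t, Mul(-1, 32)), -1)) = Mul(Add(R, Add(R, t)), Pow(Add(t, -32), -1)) = Mul(Add(t, Mul(2, R)), Pow(Add(-32, t), -1)) = Mul(Pow(Add(-32, t), -1), Add(t, Mul(2, R))))
Mul(-51, Add(-26, Function('V')(-8, Function('o')(4, 1)))) = Mul(-51, Add(-26, Mul(Pow(Add(-32, -8), -1), Add(-8, Mul(2, Add(20, Mul(4, 4))))))) = Mul(-51, Add(-26, Mul(Pow(-40, -1), Add(-8, Mul(2, Add(20, 16)))))) = Mul(-51, Add(-26, Mul(Rational(-1, 40), Add(-8, Mul(2, 36))))) = Mul(-51, Add(-26, Mul(Rational(-1, 40), Add(-8, 72)))) = Mul(-51, Add(-26, Mul(Rational(-1, 40), 64))) = Mul(-51, Add(-26, Rational(-8, 5))) = Mul(-51, Rational(-138, 5)) = Rational(7038, 5)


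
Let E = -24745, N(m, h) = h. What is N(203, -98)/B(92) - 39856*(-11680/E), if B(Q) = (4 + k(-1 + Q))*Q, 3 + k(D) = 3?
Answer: -17131307845/910616 ≈ -18813.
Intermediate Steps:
k(D) = 0 (k(D) = -3 + 3 = 0)
B(Q) = 4*Q (B(Q) = (4 + 0)*Q = 4*Q)
N(203, -98)/B(92) - 39856*(-11680/E) = -98/(4*92) - 39856/((-24745/(-11680))) = -98/368 - 39856/((-24745*(-1/11680))) = -98*1/368 - 39856/4949/2336 = -49/184 - 39856*2336/4949 = -49/184 - 93103616/4949 = -17131307845/910616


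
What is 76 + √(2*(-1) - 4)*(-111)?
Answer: 76 - 111*I*√6 ≈ 76.0 - 271.89*I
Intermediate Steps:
76 + √(2*(-1) - 4)*(-111) = 76 + √(-2 - 4)*(-111) = 76 + √(-6)*(-111) = 76 + (I*√6)*(-111) = 76 - 111*I*√6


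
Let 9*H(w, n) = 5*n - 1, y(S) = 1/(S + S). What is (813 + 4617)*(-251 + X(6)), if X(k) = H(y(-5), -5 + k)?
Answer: -4081550/3 ≈ -1.3605e+6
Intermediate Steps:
y(S) = 1/(2*S)
H(w, n) = -⅑ + 5*n/9 (H(w, n) = (5*n - 1)/9 = (-1 + 5*n)/9 = -⅑ + 5*n/9)
X(k) = -26/9 + 5*k/9 (X(k) = -⅑ + 5*(-5 + k)/9 = -⅑ + (-25/9 + 5*k/9) = -26/9 + 5*k/9)
(813 + 4617)*(-251 + X(6)) = (813 + 4617)*(-251 + (-26/9 + (5/9)*6)) = 5430*(-251 + (-26/9 + 10/3)) = 5430*(-251 + 4/9) = 5430*(-2255/9) = -4081550/3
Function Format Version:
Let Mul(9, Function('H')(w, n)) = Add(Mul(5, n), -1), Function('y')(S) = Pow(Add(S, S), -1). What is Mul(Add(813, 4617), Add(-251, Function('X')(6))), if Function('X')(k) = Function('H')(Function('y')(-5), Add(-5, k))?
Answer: Rational(-4081550, 3) ≈ -1.3605e+6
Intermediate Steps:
Function('y')(S) = Mul(Rational(1, 2), Pow(S, -1)) (Function('y')(S) = Pow(Mul(2, S), -1) = Mul(Rational(1, 2), Pow(S, -1)))
Function('H')(w, n) = Add(Rational(-1, 9), Mul(Rational(5, 9), n)) (Function('H')(w, n) = Mul(Rational(1, 9), Add(Mul(5, n), -1)) = Mul(Rational(1, 9), Add(-1, Mul(5, n))) = Add(Rational(-1, 9), Mul(Rational(5, 9), n)))
Function('X')(k) = Add(Rational(-26, 9), Mul(Rational(5, 9), k)) (Function('X')(k) = Add(Rational(-1, 9), Mul(Rational(5, 9), Add(-5, k))) = Add(Rational(-1, 9), Add(Rational(-25, 9), Mul(Rational(5, 9), k))) = Add(Rational(-26, 9), Mul(Rational(5, 9), k)))
Mul(Add(813, 4617), Add(-251, Function('X')(6))) = Mul(Add(813, 4617), Add(-251, Add(Rational(-26, 9), Mul(Rational(5, 9), 6)))) = Mul(5430, Add(-251, Add(Rational(-26, 9), Rational(10, 3)))) = Mul(5430, Add(-251, Rational(4, 9))) = Mul(5430, Rational(-2255, 9)) = Rational(-4081550, 3)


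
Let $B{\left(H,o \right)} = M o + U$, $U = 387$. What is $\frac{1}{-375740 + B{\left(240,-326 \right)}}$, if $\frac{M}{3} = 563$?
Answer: $- \frac{1}{925967} \approx -1.08 \cdot 10^{-6}$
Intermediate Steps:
$M = 1689$ ($M = 3 \cdot 563 = 1689$)
$B{\left(H,o \right)} = 387 + 1689 o$ ($B{\left(H,o \right)} = 1689 o + 387 = 387 + 1689 o$)
$\frac{1}{-375740 + B{\left(240,-326 \right)}} = \frac{1}{-375740 + \left(387 + 1689 \left(-326\right)\right)} = \frac{1}{-375740 + \left(387 - 550614\right)} = \frac{1}{-375740 - 550227} = \frac{1}{-925967} = - \frac{1}{925967}$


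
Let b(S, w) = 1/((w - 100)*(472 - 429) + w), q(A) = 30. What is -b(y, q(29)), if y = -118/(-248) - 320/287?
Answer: 1/2980 ≈ 0.00033557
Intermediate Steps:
y = -22747/35588 (y = -118*(-1/248) - 320*1/287 = 59/124 - 320/287 = -22747/35588 ≈ -0.63918)
b(S, w) = 1/(-4300 + 44*w) (b(S, w) = 1/((-100 + w)*43 + w) = 1/((-4300 + 43*w) + w) = 1/(-4300 + 44*w))
-b(y, q(29)) = -1/(4*(-1075 + 11*30)) = -1/(4*(-1075 + 330)) = -1/(4*(-745)) = -(-1)/(4*745) = -1*(-1/2980) = 1/2980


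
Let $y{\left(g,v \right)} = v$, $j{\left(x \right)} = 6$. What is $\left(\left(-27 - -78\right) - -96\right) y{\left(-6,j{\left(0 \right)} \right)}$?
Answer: $882$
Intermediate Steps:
$\left(\left(-27 - -78\right) - -96\right) y{\left(-6,j{\left(0 \right)} \right)} = \left(\left(-27 - -78\right) - -96\right) 6 = \left(\left(-27 + 78\right) + 96\right) 6 = \left(51 + 96\right) 6 = 147 \cdot 6 = 882$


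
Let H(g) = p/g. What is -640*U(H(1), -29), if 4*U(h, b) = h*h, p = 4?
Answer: -2560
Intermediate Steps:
H(g) = 4/g
U(h, b) = h²/4 (U(h, b) = (h*h)/4 = h²/4)
-640*U(H(1), -29) = -160*(4/1)² = -160*(4*1)² = -160*4² = -160*16 = -640*4 = -2560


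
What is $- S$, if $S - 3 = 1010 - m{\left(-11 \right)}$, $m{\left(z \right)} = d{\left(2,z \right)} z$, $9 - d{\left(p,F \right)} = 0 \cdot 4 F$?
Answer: $-1112$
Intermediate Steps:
$d{\left(p,F \right)} = 9$ ($d{\left(p,F \right)} = 9 - 0 \cdot 4 F = 9 - 0 F = 9 - 0 = 9 + 0 = 9$)
$m{\left(z \right)} = 9 z$
$S = 1112$ ($S = 3 + \left(1010 - 9 \left(-11\right)\right) = 3 + \left(1010 - -99\right) = 3 + \left(1010 + 99\right) = 3 + 1109 = 1112$)
$- S = \left(-1\right) 1112 = -1112$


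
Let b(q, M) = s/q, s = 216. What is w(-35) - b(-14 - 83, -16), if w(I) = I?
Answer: -3179/97 ≈ -32.773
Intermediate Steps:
b(q, M) = 216/q
w(-35) - b(-14 - 83, -16) = -35 - 216/(-14 - 83) = -35 - 216/(-97) = -35 - 216*(-1)/97 = -35 - 1*(-216/97) = -35 + 216/97 = -3179/97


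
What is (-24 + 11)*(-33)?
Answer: 429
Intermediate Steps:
(-24 + 11)*(-33) = -13*(-33) = 429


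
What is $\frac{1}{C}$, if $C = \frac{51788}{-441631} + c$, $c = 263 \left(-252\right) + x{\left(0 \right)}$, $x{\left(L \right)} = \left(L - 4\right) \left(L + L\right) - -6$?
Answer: $- \frac{441631}{29266938158} \approx -1.509 \cdot 10^{-5}$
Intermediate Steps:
$x{\left(L \right)} = 6 + 2 L \left(-4 + L\right)$ ($x{\left(L \right)} = \left(-4 + L\right) 2 L + 6 = 2 L \left(-4 + L\right) + 6 = 6 + 2 L \left(-4 + L\right)$)
$c = -66270$ ($c = 263 \left(-252\right) + \left(6 - 0 + 2 \cdot 0^{2}\right) = -66276 + \left(6 + 0 + 2 \cdot 0\right) = -66276 + \left(6 + 0 + 0\right) = -66276 + 6 = -66270$)
$C = - \frac{29266938158}{441631}$ ($C = \frac{51788}{-441631} - 66270 = 51788 \left(- \frac{1}{441631}\right) - 66270 = - \frac{51788}{441631} - 66270 = - \frac{29266938158}{441631} \approx -66270.0$)
$\frac{1}{C} = \frac{1}{- \frac{29266938158}{441631}} = - \frac{441631}{29266938158}$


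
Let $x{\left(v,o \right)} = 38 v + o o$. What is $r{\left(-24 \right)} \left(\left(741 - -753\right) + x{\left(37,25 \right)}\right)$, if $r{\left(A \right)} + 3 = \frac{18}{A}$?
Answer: $- \frac{52875}{4} \approx -13219.0$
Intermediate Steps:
$r{\left(A \right)} = -3 + \frac{18}{A}$
$x{\left(v,o \right)} = o^{2} + 38 v$ ($x{\left(v,o \right)} = 38 v + o^{2} = o^{2} + 38 v$)
$r{\left(-24 \right)} \left(\left(741 - -753\right) + x{\left(37,25 \right)}\right) = \left(-3 + \frac{18}{-24}\right) \left(\left(741 - -753\right) + \left(25^{2} + 38 \cdot 37\right)\right) = \left(-3 + 18 \left(- \frac{1}{24}\right)\right) \left(\left(741 + 753\right) + \left(625 + 1406\right)\right) = \left(-3 - \frac{3}{4}\right) \left(1494 + 2031\right) = \left(- \frac{15}{4}\right) 3525 = - \frac{52875}{4}$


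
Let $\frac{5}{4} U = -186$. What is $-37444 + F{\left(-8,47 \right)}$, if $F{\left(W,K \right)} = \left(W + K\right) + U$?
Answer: $- \frac{187769}{5} \approx -37554.0$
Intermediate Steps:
$U = - \frac{744}{5}$ ($U = \frac{4}{5} \left(-186\right) = - \frac{744}{5} \approx -148.8$)
$F{\left(W,K \right)} = - \frac{744}{5} + K + W$ ($F{\left(W,K \right)} = \left(W + K\right) - \frac{744}{5} = \left(K + W\right) - \frac{744}{5} = - \frac{744}{5} + K + W$)
$-37444 + F{\left(-8,47 \right)} = -37444 - \frac{549}{5} = - \frac{187769}{5}$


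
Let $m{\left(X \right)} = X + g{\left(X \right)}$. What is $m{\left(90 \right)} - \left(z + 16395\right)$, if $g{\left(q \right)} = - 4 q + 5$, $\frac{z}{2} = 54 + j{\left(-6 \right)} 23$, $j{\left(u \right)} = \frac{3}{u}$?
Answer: $-16745$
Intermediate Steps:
$z = 85$ ($z = 2 \left(54 + \frac{3}{-6} \cdot 23\right) = 2 \left(54 + 3 \left(- \frac{1}{6}\right) 23\right) = 2 \left(54 - \frac{23}{2}\right) = 2 \cdot \frac{85}{2} = 85$)
$g{\left(q \right)} = 5 - 4 q$
$m{\left(X \right)} = 5 - 3 X$ ($m{\left(X \right)} = X - \left(-5 + 4 X\right) = 5 - 3 X$)
$m{\left(90 \right)} - \left(z + 16395\right) = \left(5 - 270\right) - \left(85 + 16395\right) = \left(5 - 270\right) - 16480 = -265 - 16480 = -16745$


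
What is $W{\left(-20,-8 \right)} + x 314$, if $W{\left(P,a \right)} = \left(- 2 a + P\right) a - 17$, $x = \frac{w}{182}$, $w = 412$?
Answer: $\frac{66049}{91} \approx 725.81$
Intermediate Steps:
$x = \frac{206}{91}$ ($x = \frac{412}{182} = 412 \cdot \frac{1}{182} = \frac{206}{91} \approx 2.2637$)
$W{\left(P,a \right)} = -17 + a \left(P - 2 a\right)$ ($W{\left(P,a \right)} = \left(P - 2 a\right) a - 17 = a \left(P - 2 a\right) - 17 = -17 + a \left(P - 2 a\right)$)
$W{\left(-20,-8 \right)} + x 314 = \left(-17 - 2 \left(-8\right)^{2} - -160\right) + \frac{206}{91} \cdot 314 = \left(-17 - 128 + 160\right) + \frac{64684}{91} = 15 + \frac{64684}{91} = \frac{66049}{91}$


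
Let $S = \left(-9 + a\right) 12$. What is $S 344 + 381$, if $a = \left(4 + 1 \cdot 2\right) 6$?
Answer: $111837$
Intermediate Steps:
$a = 36$ ($a = \left(4 + 2\right) 6 = 6 \cdot 6 = 36$)
$S = 324$ ($S = \left(-9 + 36\right) 12 = 27 \cdot 12 = 324$)
$S 344 + 381 = 324 \cdot 344 + 381 = 111456 + 381 = 111837$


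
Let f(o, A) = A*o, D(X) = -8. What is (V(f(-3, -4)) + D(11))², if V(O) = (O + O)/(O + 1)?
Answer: 6400/169 ≈ 37.870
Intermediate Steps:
V(O) = 2*O/(1 + O) (V(O) = (2*O)/(1 + O) = 2*O/(1 + O))
(V(f(-3, -4)) + D(11))² = (2*(-4*(-3))/(1 - 4*(-3)) - 8)² = (2*12/(1 + 12) - 8)² = (2*12/13 - 8)² = (2*12*(1/13) - 8)² = (24/13 - 8)² = (-80/13)² = 6400/169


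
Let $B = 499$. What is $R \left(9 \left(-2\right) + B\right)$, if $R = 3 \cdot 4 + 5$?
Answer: $8177$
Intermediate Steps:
$R = 17$ ($R = 12 + 5 = 17$)
$R \left(9 \left(-2\right) + B\right) = 17 \left(9 \left(-2\right) + 499\right) = 17 \left(-18 + 499\right) = 17 \cdot 481 = 8177$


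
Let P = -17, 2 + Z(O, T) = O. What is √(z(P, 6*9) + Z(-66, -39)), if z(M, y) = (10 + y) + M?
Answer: I*√21 ≈ 4.5826*I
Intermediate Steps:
Z(O, T) = -2 + O
z(M, y) = 10 + M + y
√(z(P, 6*9) + Z(-66, -39)) = √((10 - 17 + 6*9) + (-2 - 66)) = √((10 - 17 + 54) - 68) = √(47 - 68) = √(-21) = I*√21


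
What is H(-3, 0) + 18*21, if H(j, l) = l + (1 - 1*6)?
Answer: 373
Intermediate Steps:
H(j, l) = -5 + l (H(j, l) = l + (1 - 6) = l - 5 = -5 + l)
H(-3, 0) + 18*21 = (-5 + 0) + 18*21 = -5 + 378 = 373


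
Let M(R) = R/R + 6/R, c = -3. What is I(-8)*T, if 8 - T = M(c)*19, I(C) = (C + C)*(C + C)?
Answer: 6912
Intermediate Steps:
M(R) = 1 + 6/R
I(C) = 4*C² (I(C) = (2*C)*(2*C) = 4*C²)
T = 27 (T = 8 - (6 - 3)/(-3)*19 = 8 - (-⅓*3)*19 = 8 - (-1)*19 = 8 - 1*(-19) = 8 + 19 = 27)
I(-8)*T = (4*(-8)²)*27 = (4*64)*27 = 256*27 = 6912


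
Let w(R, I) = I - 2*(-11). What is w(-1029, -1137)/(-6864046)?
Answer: 1115/6864046 ≈ 0.00016244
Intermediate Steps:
w(R, I) = 22 + I (w(R, I) = I + 22 = 22 + I)
w(-1029, -1137)/(-6864046) = (22 - 1137)/(-6864046) = -1115*(-1/6864046) = 1115/6864046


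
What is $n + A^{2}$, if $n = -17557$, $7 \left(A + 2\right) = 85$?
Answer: $- \frac{855252}{49} \approx -17454.0$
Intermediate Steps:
$A = \frac{71}{7}$ ($A = -2 + \frac{1}{7} \cdot 85 = -2 + \frac{85}{7} = \frac{71}{7} \approx 10.143$)
$n + A^{2} = -17557 + \left(\frac{71}{7}\right)^{2} = -17557 + \frac{5041}{49} = - \frac{855252}{49}$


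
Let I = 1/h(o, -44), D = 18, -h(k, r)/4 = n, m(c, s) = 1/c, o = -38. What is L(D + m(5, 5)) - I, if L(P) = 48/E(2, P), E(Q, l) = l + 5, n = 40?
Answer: 9629/4640 ≈ 2.0752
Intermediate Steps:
m(c, s) = 1/c
h(k, r) = -160 (h(k, r) = -4*40 = -160)
E(Q, l) = 5 + l
L(P) = 48/(5 + P)
I = -1/160 (I = 1/(-160) = -1/160 ≈ -0.0062500)
L(D + m(5, 5)) - I = 48/(5 + (18 + 1/5)) - 1*(-1/160) = 48/(5 + (18 + ⅕)) + 1/160 = 48/(5 + 91/5) + 1/160 = 48/(116/5) + 1/160 = 48*(5/116) + 1/160 = 60/29 + 1/160 = 9629/4640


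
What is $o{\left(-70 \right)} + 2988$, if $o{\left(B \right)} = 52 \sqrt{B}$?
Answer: $2988 + 52 i \sqrt{70} \approx 2988.0 + 435.06 i$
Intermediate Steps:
$o{\left(-70 \right)} + 2988 = 52 \sqrt{-70} + 2988 = 52 i \sqrt{70} + 2988 = 2988 + 52 i \sqrt{70}$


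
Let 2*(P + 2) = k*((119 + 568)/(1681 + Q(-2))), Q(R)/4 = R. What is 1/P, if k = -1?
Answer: -3346/7379 ≈ -0.45345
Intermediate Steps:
Q(R) = 4*R
P = -7379/3346 (P = -2 + (-(119 + 568)/(1681 + 4*(-2)))/2 = -2 + (-687/(1681 - 8))/2 = -2 + (-687/1673)/2 = -2 + (-1*687/1673)/2 = -2 + (½)*(-687/1673) = -2 - 687/3346 = -7379/3346 ≈ -2.2053)
1/P = 1/(-7379/3346) = -3346/7379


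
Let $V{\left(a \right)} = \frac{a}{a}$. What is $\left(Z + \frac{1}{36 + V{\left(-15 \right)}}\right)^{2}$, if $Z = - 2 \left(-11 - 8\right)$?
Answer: $\frac{1979649}{1369} \approx 1446.1$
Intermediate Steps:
$V{\left(a \right)} = 1$
$Z = 38$ ($Z = \left(-2\right) \left(-19\right) = 38$)
$\left(Z + \frac{1}{36 + V{\left(-15 \right)}}\right)^{2} = \left(38 + \frac{1}{36 + 1}\right)^{2} = \left(38 + \frac{1}{37}\right)^{2} = \left(\frac{1407}{37}\right)^{2} = \frac{1979649}{1369}$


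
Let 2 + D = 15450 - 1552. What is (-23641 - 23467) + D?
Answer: -33212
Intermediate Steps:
D = 13896 (D = -2 + (15450 - 1552) = -2 + 13898 = 13896)
(-23641 - 23467) + D = (-23641 - 23467) + 13896 = -47108 + 13896 = -33212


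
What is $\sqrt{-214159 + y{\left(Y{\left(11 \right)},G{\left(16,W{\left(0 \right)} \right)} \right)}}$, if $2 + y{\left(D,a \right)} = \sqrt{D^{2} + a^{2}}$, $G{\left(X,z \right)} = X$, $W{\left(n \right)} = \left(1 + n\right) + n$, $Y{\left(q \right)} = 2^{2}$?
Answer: $\sqrt{-214161 + 4 \sqrt{17}} \approx 462.76 i$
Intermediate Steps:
$Y{\left(q \right)} = 4$
$W{\left(n \right)} = 1 + 2 n$
$y{\left(D,a \right)} = -2 + \sqrt{D^{2} + a^{2}}$
$\sqrt{-214159 + y{\left(Y{\left(11 \right)},G{\left(16,W{\left(0 \right)} \right)} \right)}} = \sqrt{-214159 - \left(2 - \sqrt{4^{2} + 16^{2}}\right)} = \sqrt{-214159 - \left(2 - \sqrt{16 + 256}\right)} = \sqrt{-214159 - \left(2 - \sqrt{272}\right)} = \sqrt{-214159 - \left(2 - 4 \sqrt{17}\right)} = \sqrt{-214161 + 4 \sqrt{17}}$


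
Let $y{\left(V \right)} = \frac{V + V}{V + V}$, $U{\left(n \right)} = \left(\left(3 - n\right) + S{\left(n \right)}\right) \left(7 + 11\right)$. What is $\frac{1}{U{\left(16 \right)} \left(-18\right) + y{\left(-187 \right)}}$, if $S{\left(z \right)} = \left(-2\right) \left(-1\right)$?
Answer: $\frac{1}{3565} \approx 0.00028051$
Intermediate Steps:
$S{\left(z \right)} = 2$
$U{\left(n \right)} = 90 - 18 n$ ($U{\left(n \right)} = \left(\left(3 - n\right) + 2\right) \left(7 + 11\right) = \left(5 - n\right) 18 = 90 - 18 n$)
$y{\left(V \right)} = 1$ ($y{\left(V \right)} = \frac{2 V}{2 V} = 2 V \frac{1}{2 V} = 1$)
$\frac{1}{U{\left(16 \right)} \left(-18\right) + y{\left(-187 \right)}} = \frac{1}{\left(90 - 288\right) \left(-18\right) + 1} = \frac{1}{\left(-198\right) \left(-18\right) + 1} = \frac{1}{3564 + 1} = \frac{1}{3565}$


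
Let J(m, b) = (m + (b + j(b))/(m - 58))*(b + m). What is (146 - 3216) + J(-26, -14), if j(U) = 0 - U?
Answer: -2030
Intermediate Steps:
j(U) = -U
J(m, b) = m*(b + m) (J(m, b) = (m + (b - b)/(m - 58))*(b + m) = (m + 0/(-58 + m))*(b + m) = (m + 0)*(b + m) = m*(b + m))
(146 - 3216) + J(-26, -14) = (146 - 3216) - 26*(-14 - 26) = -3070 - 26*(-40) = -3070 + 1040 = -2030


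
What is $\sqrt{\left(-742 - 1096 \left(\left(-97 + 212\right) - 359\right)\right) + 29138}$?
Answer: $2 \sqrt{73955} \approx 543.89$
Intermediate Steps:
$\sqrt{\left(-742 - 1096 \left(\left(-97 + 212\right) - 359\right)\right) + 29138} = \sqrt{\left(-742 - 1096 \left(115 - 359\right)\right) + 29138} = \sqrt{\left(-742 - -267424\right) + 29138} = \sqrt{\left(-742 + 267424\right) + 29138} = \sqrt{266682 + 29138} = \sqrt{295820} = 2 \sqrt{73955}$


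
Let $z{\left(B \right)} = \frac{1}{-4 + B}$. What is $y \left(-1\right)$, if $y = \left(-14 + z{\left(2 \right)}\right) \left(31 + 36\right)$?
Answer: $\frac{1943}{2} \approx 971.5$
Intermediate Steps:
$y = - \frac{1943}{2}$ ($y = \left(-14 + \frac{1}{-4 + 2}\right) \left(31 + 36\right) = \left(-14 + \frac{1}{-2}\right) 67 = \left(-14 - \frac{1}{2}\right) 67 = \left(- \frac{29}{2}\right) 67 = - \frac{1943}{2} \approx -971.5$)
$y \left(-1\right) = \left(- \frac{1943}{2}\right) \left(-1\right) = \frac{1943}{2}$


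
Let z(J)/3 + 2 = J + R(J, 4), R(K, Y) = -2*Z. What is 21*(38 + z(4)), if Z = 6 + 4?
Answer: -336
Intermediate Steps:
Z = 10
R(K, Y) = -20 (R(K, Y) = -2*10 = -20)
z(J) = -66 + 3*J (z(J) = -6 + 3*(J - 20) = -6 + 3*(-20 + J) = -6 + (-60 + 3*J) = -66 + 3*J)
21*(38 + z(4)) = 21*(38 + (-66 + 3*4)) = 21*(38 + (-66 + 12)) = 21*(38 - 54) = 21*(-16) = -336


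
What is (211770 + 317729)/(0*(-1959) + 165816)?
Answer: 529499/165816 ≈ 3.1933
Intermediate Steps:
(211770 + 317729)/(0*(-1959) + 165816) = 529499/(0 + 165816) = 529499/165816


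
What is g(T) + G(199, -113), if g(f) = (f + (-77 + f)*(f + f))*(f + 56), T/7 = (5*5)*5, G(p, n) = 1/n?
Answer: 147008042124/113 ≈ 1.3010e+9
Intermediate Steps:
T = 875 (T = 7*((5*5)*5) = 7*(25*5) = 7*125 = 875)
g(f) = (56 + f)*(f + 2*f*(-77 + f)) (g(f) = (f + (-77 + f)*(2*f))*(56 + f) = (f + 2*f*(-77 + f))*(56 + f) = (56 + f)*(f + 2*f*(-77 + f)))
g(T) + G(199, -113) = 875*(-8568 - 41*875 + 2*875²) + 1/(-113) = 875*(-8568 - 35875 + 2*765625) - 1/113 = 875*(-8568 - 35875 + 1531250) - 1/113 = 875*1486807 - 1/113 = 1300956125 - 1/113 = 147008042124/113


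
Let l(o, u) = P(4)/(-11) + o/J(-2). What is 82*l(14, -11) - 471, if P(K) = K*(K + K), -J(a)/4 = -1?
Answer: -4648/11 ≈ -422.55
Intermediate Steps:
J(a) = 4 (J(a) = -4*(-1) = 4)
P(K) = 2*K² (P(K) = K*(2*K) = 2*K²)
l(o, u) = -32/11 + o/4 (l(o, u) = (2*4²)/(-11) + o/4 = (2*16)*(-1/11) + o*(¼) = 32*(-1/11) + o/4 = -32/11 + o/4)
82*l(14, -11) - 471 = 82*(-32/11 + (¼)*14) - 471 = 82*(-32/11 + 7/2) - 471 = 82*(13/22) - 471 = 533/11 - 471 = -4648/11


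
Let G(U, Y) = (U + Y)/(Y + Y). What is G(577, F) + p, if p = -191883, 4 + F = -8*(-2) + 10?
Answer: -8442253/44 ≈ -1.9187e+5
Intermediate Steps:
F = 22 (F = -4 + (-8*(-2) + 10) = -4 + (16 + 10) = -4 + 26 = 22)
G(U, Y) = (U + Y)/(2*Y) (G(U, Y) = (U + Y)/((2*Y)) = (U + Y)*(1/(2*Y)) = (U + Y)/(2*Y))
G(577, F) + p = (½)*(577 + 22)/22 - 191883 = (½)*(1/22)*599 - 191883 = 599/44 - 191883 = -8442253/44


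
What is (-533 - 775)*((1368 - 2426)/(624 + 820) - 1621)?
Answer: 765762714/361 ≈ 2.1212e+6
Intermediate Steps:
(-533 - 775)*((1368 - 2426)/(624 + 820) - 1621) = -1308*(-1058/1444 - 1621) = -1308*(-1058*1/1444 - 1621) = -1308*(-529/722 - 1621) = -1308*(-1170891/722) = 765762714/361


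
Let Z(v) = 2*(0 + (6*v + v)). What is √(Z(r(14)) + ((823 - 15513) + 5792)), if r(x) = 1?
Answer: 2*I*√2221 ≈ 94.255*I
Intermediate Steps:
Z(v) = 14*v (Z(v) = 2*(0 + 7*v) = 2*(7*v) = 14*v)
√(Z(r(14)) + ((823 - 15513) + 5792)) = √(14*1 + ((823 - 15513) + 5792)) = √(14 + (-14690 + 5792)) = √(14 - 8898) = √(-8884) = 2*I*√2221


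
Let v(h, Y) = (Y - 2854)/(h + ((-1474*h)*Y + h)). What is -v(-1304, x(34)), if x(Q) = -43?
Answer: -2897/82652736 ≈ -3.5050e-5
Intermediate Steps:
v(h, Y) = (-2854 + Y)/(2*h - 1474*Y*h) (v(h, Y) = (-2854 + Y)/(h + (-1474*Y*h + h)) = (-2854 + Y)/(h + (h - 1474*Y*h)) = (-2854 + Y)/(2*h - 1474*Y*h))
-v(-1304, x(34)) = -(2854 - 1*(-43))/(2*(-1304)*(-1 + 737*(-43))) = -(-1)*(2854 + 43)/(2*1304*(-1 - 31691)) = -(-1)*2897/(2*1304*(-31692)) = -(-1)*(-1)*2897/(2*1304*31692) = -1*2897/82652736 = -2897/82652736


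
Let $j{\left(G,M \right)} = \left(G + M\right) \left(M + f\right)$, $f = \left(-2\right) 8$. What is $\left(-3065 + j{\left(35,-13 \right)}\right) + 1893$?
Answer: $-1810$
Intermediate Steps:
$f = -16$
$j{\left(G,M \right)} = \left(-16 + M\right) \left(G + M\right)$ ($j{\left(G,M \right)} = \left(G + M\right) \left(M - 16\right) = \left(G + M\right) \left(-16 + M\right) = \left(-16 + M\right) \left(G + M\right)$)
$\left(-3065 + j{\left(35,-13 \right)}\right) + 1893 = \left(-3065 + \left(\left(-13\right)^{2} - 560 - -208 + 35 \left(-13\right)\right)\right) + 1893 = \left(-3065 + \left(169 - 560 + 208 - 455\right)\right) + 1893 = \left(-3065 - 638\right) + 1893 = -3703 + 1893 = -1810$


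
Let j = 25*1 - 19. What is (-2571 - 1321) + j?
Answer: -3886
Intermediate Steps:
j = 6 (j = 25 - 19 = 6)
(-2571 - 1321) + j = (-2571 - 1321) + 6 = -3892 + 6 = -3886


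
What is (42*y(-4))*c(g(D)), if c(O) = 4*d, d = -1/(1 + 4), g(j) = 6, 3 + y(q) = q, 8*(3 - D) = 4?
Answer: 1176/5 ≈ 235.20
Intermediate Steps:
D = 5/2 (D = 3 - ⅛*4 = 3 - ½ = 5/2 ≈ 2.5000)
y(q) = -3 + q
d = -⅕ (d = -1/5 = -1*⅕ = -⅕ ≈ -0.20000)
c(O) = -⅘ (c(O) = 4*(-⅕) = -⅘)
(42*y(-4))*c(g(D)) = (42*(-3 - 4))*(-⅘) = (42*(-7))*(-⅘) = -294*(-⅘) = 1176/5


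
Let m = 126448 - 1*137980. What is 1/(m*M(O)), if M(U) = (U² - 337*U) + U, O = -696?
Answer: -1/8283112704 ≈ -1.2073e-10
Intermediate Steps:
M(U) = U² - 336*U
m = -11532 (m = 126448 - 137980 = -11532)
1/(m*M(O)) = 1/((-11532)*((-696*(-336 - 696)))) = -1/(11532*((-696*(-1032)))) = -1/11532/718272 = -1/11532*1/718272 = -1/8283112704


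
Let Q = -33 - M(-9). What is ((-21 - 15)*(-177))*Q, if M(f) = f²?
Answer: -726408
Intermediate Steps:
Q = -114 (Q = -33 - 1*(-9)² = -33 - 1*81 = -33 - 81 = -114)
((-21 - 15)*(-177))*Q = ((-21 - 15)*(-177))*(-114) = -36*(-177)*(-114) = 6372*(-114) = -726408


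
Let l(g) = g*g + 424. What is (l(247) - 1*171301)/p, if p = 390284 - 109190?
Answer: -4994/12777 ≈ -0.39086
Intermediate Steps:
l(g) = 424 + g² (l(g) = g² + 424 = 424 + g²)
p = 281094
(l(247) - 1*171301)/p = ((424 + 247²) - 1*171301)/281094 = ((424 + 61009) - 171301)*(1/281094) = (61433 - 171301)*(1/281094) = -109868*1/281094 = -4994/12777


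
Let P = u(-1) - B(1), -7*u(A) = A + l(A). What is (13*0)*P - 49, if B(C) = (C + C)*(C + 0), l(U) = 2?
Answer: -49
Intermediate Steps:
B(C) = 2*C² (B(C) = (2*C)*C = 2*C²)
u(A) = -2/7 - A/7 (u(A) = -(A + 2)/7 = -(2 + A)/7 = -2/7 - A/7)
P = -15/7 (P = (-2/7 - ⅐*(-1)) - 2*1² = (-2/7 + ⅐) - 2 = -⅐ - 1*2 = -⅐ - 2 = -15/7 ≈ -2.1429)
(13*0)*P - 49 = (13*0)*(-15/7) - 49 = 0*(-15/7) - 49 = 0 - 49 = -49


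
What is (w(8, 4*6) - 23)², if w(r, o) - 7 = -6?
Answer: 484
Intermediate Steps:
w(r, o) = 1 (w(r, o) = 7 - 6 = 1)
(w(8, 4*6) - 23)² = (1 - 23)² = (-22)² = 484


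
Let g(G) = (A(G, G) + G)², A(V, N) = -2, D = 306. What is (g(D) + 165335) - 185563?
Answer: 72188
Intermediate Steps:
g(G) = (-2 + G)²
(g(D) + 165335) - 185563 = ((-2 + 306)² + 165335) - 185563 = (304² + 165335) - 185563 = (92416 + 165335) - 185563 = 257751 - 185563 = 72188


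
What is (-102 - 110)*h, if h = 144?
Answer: -30528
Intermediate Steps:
(-102 - 110)*h = (-102 - 110)*144 = -212*144 = -30528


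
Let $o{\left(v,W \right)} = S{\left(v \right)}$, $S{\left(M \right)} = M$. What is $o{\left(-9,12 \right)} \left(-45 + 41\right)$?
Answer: $36$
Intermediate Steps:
$o{\left(v,W \right)} = v$
$o{\left(-9,12 \right)} \left(-45 + 41\right) = - 9 \left(-45 + 41\right) = \left(-9\right) \left(-4\right) = 36$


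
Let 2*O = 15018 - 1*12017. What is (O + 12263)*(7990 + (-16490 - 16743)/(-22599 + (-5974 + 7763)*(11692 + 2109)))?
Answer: 5425362848989909/49334780 ≈ 1.0997e+8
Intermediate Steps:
O = 3001/2 (O = (15018 - 1*12017)/2 = (15018 - 12017)/2 = (½)*3001 = 3001/2 ≈ 1500.5)
(O + 12263)*(7990 + (-16490 - 16743)/(-22599 + (-5974 + 7763)*(11692 + 2109))) = (3001/2 + 12263)*(7990 + (-16490 - 16743)/(-22599 + (-5974 + 7763)*(11692 + 2109))) = 27527*(7990 - 33233/(-22599 + 1789*13801))/2 = 27527*(7990 - 33233/(-22599 + 24689989))/2 = 27527*(7990 - 33233/24667390)/2 = (27527/2)*(197092412867/24667390) = 5425362848989909/49334780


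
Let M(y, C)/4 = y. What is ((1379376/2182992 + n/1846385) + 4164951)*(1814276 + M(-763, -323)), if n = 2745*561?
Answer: 126690887709291206131512/16794348683 ≈ 7.5437e+12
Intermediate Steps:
n = 1539945
M(y, C) = 4*y
((1379376/2182992 + n/1846385) + 4164951)*(1814276 + M(-763, -323)) = ((1379376/2182992 + 1539945/1846385) + 4164951)*(1814276 + 4*(-763)) = ((1379376*(1/2182992) + 1539945*(1/1846385)) + 4164951)*(1814276 - 3052) = ((28737/45479 + 307989/369277) + 4164951)*1811224 = (24618944880/16794348683 + 4164951)*1811224 = (69947663960554413/16794348683)*1811224 = 126690887709291206131512/16794348683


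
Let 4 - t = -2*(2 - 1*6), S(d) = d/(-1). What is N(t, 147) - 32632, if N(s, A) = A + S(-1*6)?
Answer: -32479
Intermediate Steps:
S(d) = -d (S(d) = d*(-1) = -d)
t = -4 (t = 4 - (-2)*(2 - 1*6) = 4 - (-2)*(2 - 6) = 4 - (-2)*(-4) = 4 - 1*8 = 4 - 8 = -4)
N(s, A) = 6 + A (N(s, A) = A - (-1)*6 = A - 1*(-6) = A + 6 = 6 + A)
N(t, 147) - 32632 = (6 + 147) - 32632 = 153 - 32632 = -32479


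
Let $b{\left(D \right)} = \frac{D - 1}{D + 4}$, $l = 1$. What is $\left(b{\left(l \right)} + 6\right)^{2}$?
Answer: $36$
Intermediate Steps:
$b{\left(D \right)} = \frac{-1 + D}{4 + D}$
$\left(b{\left(l \right)} + 6\right)^{2} = \left(\frac{-1 + 1}{4 + 1} + 6\right)^{2} = \left(\frac{1}{5} \cdot 0 + 6\right)^{2} = \left(0 + 6\right)^{2} = 6^{2} = 36$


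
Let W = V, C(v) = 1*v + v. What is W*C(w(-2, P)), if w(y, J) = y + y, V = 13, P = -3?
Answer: -104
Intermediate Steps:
w(y, J) = 2*y
C(v) = 2*v (C(v) = v + v = 2*v)
W = 13
W*C(w(-2, P)) = 13*(2*(2*(-2))) = 13*(2*(-4)) = 13*(-8) = -104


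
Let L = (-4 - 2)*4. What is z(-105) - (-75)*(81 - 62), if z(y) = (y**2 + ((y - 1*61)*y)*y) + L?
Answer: -1817724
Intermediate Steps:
L = -24 (L = -6*4 = -24)
z(y) = -24 + y**2 + y**2*(-61 + y) (z(y) = (y**2 + ((y - 1*61)*y)*y) - 24 = (y**2 + ((y - 61)*y)*y) - 24 = (y**2 + ((-61 + y)*y)*y) - 24 = (y**2 + (y*(-61 + y))*y) - 24 = (y**2 + y**2*(-61 + y)) - 24 = -24 + y**2 + y**2*(-61 + y))
z(-105) - (-75)*(81 - 62) = (-24 + (-105)**3 - 60*(-105)**2) - (-75)*(81 - 62) = (-24 - 1157625 - 60*11025) - (-75)*19 = (-24 - 1157625 - 661500) - 1*(-1425) = -1819149 + 1425 = -1817724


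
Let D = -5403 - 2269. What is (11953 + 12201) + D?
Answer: 16482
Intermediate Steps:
D = -7672
(11953 + 12201) + D = (11953 + 12201) - 7672 = 24154 - 7672 = 16482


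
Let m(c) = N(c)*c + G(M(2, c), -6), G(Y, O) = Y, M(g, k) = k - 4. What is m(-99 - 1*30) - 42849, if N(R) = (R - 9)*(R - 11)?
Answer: -2535262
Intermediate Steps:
M(g, k) = -4 + k
N(R) = (-11 + R)*(-9 + R) (N(R) = (-9 + R)*(-11 + R) = (-11 + R)*(-9 + R))
m(c) = -4 + c + c*(99 + c**2 - 20*c) (m(c) = (99 + c**2 - 20*c)*c + (-4 + c) = c*(99 + c**2 - 20*c) + (-4 + c) = -4 + c + c*(99 + c**2 - 20*c))
m(-99 - 1*30) - 42849 = (-4 + (-99 - 1*30) + (-99 - 1*30)*(99 + (-99 - 1*30)**2 - 20*(-99 - 1*30))) - 42849 = (-4 + (-99 - 30) + (-99 - 30)*(99 + (-99 - 30)**2 - 20*(-99 - 30))) - 42849 = (-4 - 129 - 129*(99 + (-129)**2 - 20*(-129))) - 42849 = (-4 - 129 - 129*(99 + 16641 + 2580)) - 42849 = (-4 - 129 - 129*19320) - 42849 = (-4 - 129 - 2492280) - 42849 = -2492413 - 42849 = -2535262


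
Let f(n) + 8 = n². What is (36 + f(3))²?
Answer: 1369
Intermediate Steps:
f(n) = -8 + n²
(36 + f(3))² = (36 + (-8 + 3²))² = (36 + (-8 + 9))² = (36 + 1)² = 37² = 1369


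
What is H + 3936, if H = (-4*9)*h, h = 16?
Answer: 3360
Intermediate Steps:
H = -576 (H = -4*9*16 = -36*16 = -576)
H + 3936 = -576 + 3936 = 3360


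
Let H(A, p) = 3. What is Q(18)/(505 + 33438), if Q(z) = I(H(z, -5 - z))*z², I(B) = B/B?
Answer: 324/33943 ≈ 0.0095454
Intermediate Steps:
I(B) = 1
Q(z) = z² (Q(z) = 1*z² = z²)
Q(18)/(505 + 33438) = 18²/(505 + 33438) = 324/33943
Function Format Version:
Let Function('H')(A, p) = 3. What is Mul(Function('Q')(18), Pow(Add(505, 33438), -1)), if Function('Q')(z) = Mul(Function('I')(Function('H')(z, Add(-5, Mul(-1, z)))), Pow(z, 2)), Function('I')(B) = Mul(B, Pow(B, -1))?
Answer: Rational(324, 33943) ≈ 0.0095454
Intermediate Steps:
Function('I')(B) = 1
Function('Q')(z) = Pow(z, 2) (Function('Q')(z) = Mul(1, Pow(z, 2)) = Pow(z, 2))
Mul(Function('Q')(18), Pow(Add(505, 33438), -1)) = Mul(Pow(18, 2), Pow(Add(505, 33438), -1)) = Mul(324, Pow(33943, -1)) = Mul(324, Rational(1, 33943)) = Rational(324, 33943)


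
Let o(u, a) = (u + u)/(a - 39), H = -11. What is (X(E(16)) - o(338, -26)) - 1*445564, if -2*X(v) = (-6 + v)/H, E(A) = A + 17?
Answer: -49010761/110 ≈ -4.4555e+5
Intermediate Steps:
E(A) = 17 + A
o(u, a) = 2*u/(-39 + a) (o(u, a) = (2*u)/(-39 + a) = 2*u/(-39 + a))
X(v) = -3/11 + v/22 (X(v) = -(-6 + v)/(2*(-11)) = -(-6 + v)*(-1)/(2*11) = -(6/11 - v/11)/2 = -3/11 + v/22)
(X(E(16)) - o(338, -26)) - 1*445564 = ((-3/11 + (17 + 16)/22) - 2*338/(-39 - 26)) - 1*445564 = ((-3/11 + (1/22)*33) - 2*338/(-65)) - 445564 = ((-3/11 + 3/2) - 2*338*(-1)/65) - 445564 = (27/22 - 1*(-52/5)) - 445564 = (27/22 + 52/5) - 445564 = 1279/110 - 445564 = -49010761/110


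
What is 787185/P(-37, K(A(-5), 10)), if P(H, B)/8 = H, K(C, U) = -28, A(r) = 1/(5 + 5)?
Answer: -787185/296 ≈ -2659.4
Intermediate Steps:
A(r) = 1/10
P(H, B) = 8*H
787185/P(-37, K(A(-5), 10)) = 787185/((8*(-37))) = 787185/(-296) = 787185*(-1/296) = -787185/296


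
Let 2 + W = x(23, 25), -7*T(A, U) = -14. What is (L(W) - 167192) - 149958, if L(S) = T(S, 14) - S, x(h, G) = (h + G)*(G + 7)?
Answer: -318682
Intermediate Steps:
T(A, U) = 2 (T(A, U) = -1/7*(-14) = 2)
x(h, G) = (7 + G)*(G + h) (x(h, G) = (G + h)*(7 + G) = (7 + G)*(G + h))
W = 1534 (W = -2 + (25**2 + 7*25 + 7*23 + 25*23) = -2 + (625 + 175 + 161 + 575) = -2 + 1536 = 1534)
L(S) = 2 - S
(L(W) - 167192) - 149958 = ((2 - 1*1534) - 167192) - 149958 = ((2 - 1534) - 167192) - 149958 = (-1532 - 167192) - 149958 = -168724 - 149958 = -318682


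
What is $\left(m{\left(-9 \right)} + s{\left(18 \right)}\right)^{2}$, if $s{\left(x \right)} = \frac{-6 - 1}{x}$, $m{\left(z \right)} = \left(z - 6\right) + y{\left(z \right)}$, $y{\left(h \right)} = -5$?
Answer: $\frac{134689}{324} \approx 415.71$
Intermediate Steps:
$m{\left(z \right)} = -11 + z$ ($m{\left(z \right)} = \left(z - 6\right) - 5 = \left(-6 + z\right) - 5 = -11 + z$)
$s{\left(x \right)} = - \frac{7}{x}$ ($s{\left(x \right)} = \frac{-6 - 1}{x} = - \frac{7}{x}$)
$\left(m{\left(-9 \right)} + s{\left(18 \right)}\right)^{2} = \left(\left(-11 - 9\right) - \frac{7}{18}\right)^{2} = \left(-20 - \frac{7}{18}\right)^{2} = \left(- \frac{367}{18}\right)^{2} = \frac{134689}{324}$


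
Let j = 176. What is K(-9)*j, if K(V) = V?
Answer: -1584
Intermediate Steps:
K(-9)*j = -9*176 = -1584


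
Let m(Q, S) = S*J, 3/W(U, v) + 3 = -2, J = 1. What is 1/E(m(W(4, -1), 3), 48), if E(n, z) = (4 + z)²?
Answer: 1/2704 ≈ 0.00036982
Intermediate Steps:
W(U, v) = -⅗ (W(U, v) = 3/(-3 - 2) = 3/(-5) = 3*(-⅕) = -⅗)
m(Q, S) = S (m(Q, S) = S*1 = S)
1/E(m(W(4, -1), 3), 48) = 1/((4 + 48)²) = 1/(52²) = 1/2704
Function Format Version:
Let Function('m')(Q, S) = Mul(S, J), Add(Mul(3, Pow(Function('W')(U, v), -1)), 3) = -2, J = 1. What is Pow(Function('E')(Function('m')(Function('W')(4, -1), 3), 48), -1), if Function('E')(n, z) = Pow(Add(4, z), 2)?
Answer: Rational(1, 2704) ≈ 0.00036982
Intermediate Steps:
Function('W')(U, v) = Rational(-3, 5) (Function('W')(U, v) = Mul(3, Pow(Add(-3, -2), -1)) = Mul(3, Pow(-5, -1)) = Mul(3, Rational(-1, 5)) = Rational(-3, 5))
Function('m')(Q, S) = S (Function('m')(Q, S) = Mul(S, 1) = S)
Pow(Function('E')(Function('m')(Function('W')(4, -1), 3), 48), -1) = Pow(Pow(Add(4, 48), 2), -1) = Pow(Pow(52, 2), -1) = Pow(2704, -1) = Rational(1, 2704)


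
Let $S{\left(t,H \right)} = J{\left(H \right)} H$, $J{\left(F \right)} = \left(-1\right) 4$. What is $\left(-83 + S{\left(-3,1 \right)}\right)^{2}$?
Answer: $7569$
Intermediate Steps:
$J{\left(F \right)} = -4$
$S{\left(t,H \right)} = - 4 H$
$\left(-83 + S{\left(-3,1 \right)}\right)^{2} = \left(-83 - 4\right)^{2} = \left(-87\right)^{2} = 7569$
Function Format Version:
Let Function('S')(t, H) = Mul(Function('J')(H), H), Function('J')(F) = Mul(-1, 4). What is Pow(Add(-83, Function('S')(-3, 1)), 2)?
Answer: 7569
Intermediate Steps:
Function('J')(F) = -4
Function('S')(t, H) = Mul(-4, H)
Pow(Add(-83, Function('S')(-3, 1)), 2) = Pow(Add(-83, Mul(-4, 1)), 2) = Pow(Add(-83, -4), 2) = Pow(-87, 2) = 7569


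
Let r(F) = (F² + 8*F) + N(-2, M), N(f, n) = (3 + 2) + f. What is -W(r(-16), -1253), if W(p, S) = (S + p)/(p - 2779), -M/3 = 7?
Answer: -561/1324 ≈ -0.42372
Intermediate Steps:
M = -21 (M = -3*7 = -21)
N(f, n) = 5 + f
r(F) = 3 + F² + 8*F (r(F) = (F² + 8*F) + (5 - 2) = (F² + 8*F) + 3 = 3 + F² + 8*F)
W(p, S) = (S + p)/(-2779 + p)
-W(r(-16), -1253) = -(-1253 + (3 + (-16)² + 8*(-16)))/(-2779 + (3 + (-16)² + 8*(-16))) = -(-1253 + (3 + 256 - 128))/(-2779 + (3 + 256 - 128)) = -(-1253 + 131)/(-2779 + 131) = -(-1122)/(-2648) = -(-1)*(-1122)/2648 = -1*561/1324 = -561/1324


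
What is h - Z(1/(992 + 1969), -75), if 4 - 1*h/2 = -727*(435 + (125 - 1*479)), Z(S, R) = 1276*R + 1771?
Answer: 211711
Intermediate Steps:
Z(S, R) = 1771 + 1276*R
h = 117782 (h = 8 - (-1454)*(435 + (125 - 1*479)) = 8 - (-1454)*(435 + (125 - 479)) = 8 - (-1454)*(435 - 354) = 8 - (-1454)*81 = 8 - 2*(-58887) = 8 + 117774 = 117782)
h - Z(1/(992 + 1969), -75) = 117782 - (1771 + 1276*(-75)) = 117782 - (1771 - 95700) = 117782 - 1*(-93929) = 117782 + 93929 = 211711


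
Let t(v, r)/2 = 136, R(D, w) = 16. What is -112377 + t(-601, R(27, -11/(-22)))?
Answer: -112105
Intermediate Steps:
t(v, r) = 272 (t(v, r) = 2*136 = 272)
-112377 + t(-601, R(27, -11/(-22))) = -112377 + 272 = -112105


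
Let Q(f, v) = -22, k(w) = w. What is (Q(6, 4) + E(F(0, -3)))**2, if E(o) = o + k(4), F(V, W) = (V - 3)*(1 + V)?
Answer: 441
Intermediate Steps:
F(V, W) = (1 + V)*(-3 + V) (F(V, W) = (-3 + V)*(1 + V) = (1 + V)*(-3 + V))
E(o) = 4 + o (E(o) = o + 4 = 4 + o)
(Q(6, 4) + E(F(0, -3)))**2 = (-22 + (4 + (-3 + 0**2 - 2*0)))**2 = (-22 + (4 + (-3 + 0 + 0)))**2 = (-22 + (4 - 3))**2 = (-22 + 1)**2 = (-21)**2 = 441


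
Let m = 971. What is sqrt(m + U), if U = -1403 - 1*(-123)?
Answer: I*sqrt(309) ≈ 17.578*I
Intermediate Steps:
U = -1280 (U = -1403 + 123 = -1280)
sqrt(m + U) = sqrt(971 - 1280) = sqrt(-309) = I*sqrt(309)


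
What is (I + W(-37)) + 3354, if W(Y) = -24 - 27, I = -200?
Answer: 3103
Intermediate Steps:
W(Y) = -51
(I + W(-37)) + 3354 = (-200 - 51) + 3354 = -251 + 3354 = 3103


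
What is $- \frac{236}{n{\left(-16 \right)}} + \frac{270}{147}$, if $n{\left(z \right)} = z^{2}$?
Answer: $\frac{2869}{3136} \approx 0.91486$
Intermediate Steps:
$- \frac{236}{n{\left(-16 \right)}} + \frac{270}{147} = - \frac{236}{\left(-16\right)^{2}} + \frac{270}{147} = - \frac{236}{256} + 270 \cdot \frac{1}{147} = \left(-236\right) \frac{1}{256} + \frac{90}{49} = - \frac{59}{64} + \frac{90}{49} = \frac{2869}{3136}$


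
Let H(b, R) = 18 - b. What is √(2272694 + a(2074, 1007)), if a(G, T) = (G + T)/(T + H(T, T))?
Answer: √81823146/6 ≈ 1507.6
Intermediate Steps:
a(G, T) = G/18 + T/18 (a(G, T) = (G + T)/(T + (18 - T)) = (G + T)/18 = (G + T)*(1/18) = G/18 + T/18)
√(2272694 + a(2074, 1007)) = √(2272694 + ((1/18)*2074 + (1/18)*1007)) = √(2272694 + (1037/9 + 1007/18)) = √(2272694 + 1027/6) = √(13637191/6) = √81823146/6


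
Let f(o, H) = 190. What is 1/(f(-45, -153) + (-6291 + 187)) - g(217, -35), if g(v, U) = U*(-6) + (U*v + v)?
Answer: 42391551/5914 ≈ 7168.0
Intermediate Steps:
g(v, U) = v - 6*U + U*v (g(v, U) = -6*U + (v + U*v) = v - 6*U + U*v)
1/(f(-45, -153) + (-6291 + 187)) - g(217, -35) = 1/(190 + (-6291 + 187)) - (217 - 6*(-35) - 35*217) = 1/(190 - 6104) - (217 + 210 - 7595) = 1/(-5914) - 1*(-7168) = -1/5914 + 7168 = 42391551/5914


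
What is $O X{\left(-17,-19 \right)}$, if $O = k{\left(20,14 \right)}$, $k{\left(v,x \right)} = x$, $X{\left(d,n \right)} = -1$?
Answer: $-14$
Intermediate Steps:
$O = 14$
$O X{\left(-17,-19 \right)} = 14 \left(-1\right) = -14$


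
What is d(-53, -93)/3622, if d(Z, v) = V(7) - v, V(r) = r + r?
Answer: 107/3622 ≈ 0.029542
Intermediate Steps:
V(r) = 2*r
d(Z, v) = 14 - v (d(Z, v) = 2*7 - v = 14 - v)
d(-53, -93)/3622 = (14 - 1*(-93))/3622 = (14 + 93)*(1/3622) = 107*(1/3622) = 107/3622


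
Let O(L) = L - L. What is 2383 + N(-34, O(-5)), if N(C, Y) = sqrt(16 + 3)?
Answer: 2383 + sqrt(19) ≈ 2387.4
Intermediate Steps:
O(L) = 0
N(C, Y) = sqrt(19)
2383 + N(-34, O(-5)) = 2383 + sqrt(19)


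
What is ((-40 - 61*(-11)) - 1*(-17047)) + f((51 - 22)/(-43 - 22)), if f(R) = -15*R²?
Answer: 14935387/845 ≈ 17675.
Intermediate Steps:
((-40 - 61*(-11)) - 1*(-17047)) + f((51 - 22)/(-43 - 22)) = ((-40 - 61*(-11)) - 1*(-17047)) - 15*(51 - 22)²/(-43 - 22)² = ((-40 + 671) + 17047) - 15*(29/(-65))² = (631 + 17047) - 15*(29*(-1/65))² = 17678 - 15*(-29/65)² = 17678 - 15*841/4225 = 17678 - 2523/845 = 14935387/845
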